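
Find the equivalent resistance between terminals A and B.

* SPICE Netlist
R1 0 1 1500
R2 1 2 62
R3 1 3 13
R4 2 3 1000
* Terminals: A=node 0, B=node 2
Reduce the network between node 0 (A) and node 2 (B) by series/parallel combination:
  Rs1 = R3 + R4 (series, joined only at node 3) = 13 + 1000 = 1013 Ω
  Rp1 = R2 ‖ Rs1 (parallel, both between nodes 1 and 2) = 1/(1/62 + 1/1013) = 58.42 Ω
  Rs2 = R1 + Rp1 (series, joined only at node 1) = 1500 + 58.42 = 1558 Ω
R_eq = 1.558 kΩ

Final answer: 1.558 kΩ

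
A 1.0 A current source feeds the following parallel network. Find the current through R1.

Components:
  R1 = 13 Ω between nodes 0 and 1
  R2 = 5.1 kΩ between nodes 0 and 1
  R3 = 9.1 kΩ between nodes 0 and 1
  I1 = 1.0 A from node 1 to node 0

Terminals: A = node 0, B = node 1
All resistors sit directly between nodes 0 and 1, so they are in parallel and share one voltage V; the full source current 1 A splits among them.
1/R_par = 1/13 + 1/5100 + 1/9100 = 0.07723 S  =>  R_par = 12.95 Ω
V = I × R_par = 1 × 12.95 = 12.95 V
I_R1 = V/R1 = 12.95/13 = 0.996 A

Final answer: 0.996 A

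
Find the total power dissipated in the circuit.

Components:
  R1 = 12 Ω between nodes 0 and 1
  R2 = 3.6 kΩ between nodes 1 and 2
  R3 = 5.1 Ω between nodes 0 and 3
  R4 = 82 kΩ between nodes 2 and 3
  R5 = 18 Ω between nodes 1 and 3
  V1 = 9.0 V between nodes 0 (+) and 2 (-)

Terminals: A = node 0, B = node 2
Nodal analysis, taking node 2 as the 0 V reference.
Source V1 fixes V_0 = 9 V.
KCL at each unknown node (sum of currents leaving = 0; resistances in Ω):
  Node 1: (V_1 - 9)/12 + (V_1 - 0)/3600 + (V_1 - V_3)/18 = 0
  Node 3: (V_3 - 9)/5.1 + (V_3 - 0)/82000 + (V_3 - V_1)/18 = 0
Collecting terms (coefficients in siemens):
  0.1392·V_1 - 0.05556·V_3 = 0.75
  0.2516·V_3 - 0.05556·V_1 = 1.765
Determinant D = (0.1392)(0.2516) - (-0.05556)(-0.05556) = 0.03193
V_1 = [(0.75)(0.2516) - (-0.05556)(1.765)]/D = 8.98 V
V_3 = [(0.1392)(1.765) - (0.75)(-0.05556)]/D = 8.995 V
Power in each resistor, P = (ΔV)²/R:
  P_R1 = (9 - 8.98)²/12 = 0.00003297 W
  P_R2 = (8.98 - 0)²/3600 = 0.0224 W
  P_R3 = (9 - 8.995)²/5.1 = 0.00000457 W
  P_R4 = (0 - 8.995)²/82000 = 0.0009867 W
  P_R5 = (8.98 - 8.995)²/18 = 0.00001261 W
P_total = P_R1 + P_R2 + P_R3 + P_R4 + P_R5 = 0.02344 W

Final answer: 0.02344 W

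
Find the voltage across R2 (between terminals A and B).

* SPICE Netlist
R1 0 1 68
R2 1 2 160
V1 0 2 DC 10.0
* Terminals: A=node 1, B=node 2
R1 and R2 are in series across V1 (node 0 → node 1 → node 2), and the output A–B is taken across R2, so this is a voltage divider.
Series current: I = V1/(R1 + R2) = 10/(68 + 160) = 10/228 = 0.04386 A
V_R2 = I × R2 = V1 × R2/(R1 + R2) = 10 × 160/228 = 7.018 V

Final answer: 7.018 V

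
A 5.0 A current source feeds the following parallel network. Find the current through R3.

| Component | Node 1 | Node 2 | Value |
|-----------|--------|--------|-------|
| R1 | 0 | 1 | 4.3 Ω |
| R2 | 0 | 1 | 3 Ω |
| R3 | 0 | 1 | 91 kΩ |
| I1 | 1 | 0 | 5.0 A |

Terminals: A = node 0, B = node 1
All resistors sit directly between nodes 0 and 1, so they are in parallel and share one voltage V; the full source current 5 A splits among them.
1/R_par = 1/4.3 + 1/3 + 1/91000 = 0.5659 S  =>  R_par = 1.767 Ω
V = I × R_par = 5 × 1.767 = 8.835 V
I_R3 = V/R3 = 8.835/91000 = 0.00009709 A

Final answer: 9.709e-05 A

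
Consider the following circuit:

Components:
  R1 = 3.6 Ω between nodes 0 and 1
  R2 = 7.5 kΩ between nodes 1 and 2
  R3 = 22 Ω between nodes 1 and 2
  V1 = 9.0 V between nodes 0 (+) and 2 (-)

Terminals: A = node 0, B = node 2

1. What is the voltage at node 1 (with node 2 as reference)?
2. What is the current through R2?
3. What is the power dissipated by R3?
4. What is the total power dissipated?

Nodal analysis, taking node 2 as the 0 V reference.
Source V1 fixes V_0 = 9 V.
KCL at each unknown node (sum of currents leaving = 0; resistances in Ω):
  Node 1: (V_1 - 9)/3.6 + (V_1 - 0)/7500 + (V_1 - 0)/22 = 0
Collecting terms: 0.3234 × V_1 = 2.5  =>  V_1 = 7.731 V
Part 1:
  Read off the nodal solution: V_1 = 7.731 V
Part 2:
  I_R2 = (V_1 - V_2)/R2 = (7.731 - 0)/7500 = 0.001031 A
  Magnitude: I_R2 = 0.001031 A
Part 3:
  I_R3 = (V_1 - V_2)/R3 = (7.731 - 0)/22 = 0.3514 A
  P_R3 = I_R3² × R3 = (0.3514)² × 22 = 2.717 W
Part 4:
  Power in each resistor, P = (ΔV)²/R:
    P_R1 = (9 - 7.731)²/3.6 = 0.4472 W
    P_R2 = (7.731 - 0)²/7500 = 0.007969 W
    P_R3 = (7.731 - 0)²/22 = 2.717 W
  P_total = P_R1 + P_R2 + P_R3 = 3.172 W

Final answers:
1. V_1 = 7.731 V
2. I_R2 = 0.001031 A
3. P_R3 = 2.717 W
4. P_total = 3.172 W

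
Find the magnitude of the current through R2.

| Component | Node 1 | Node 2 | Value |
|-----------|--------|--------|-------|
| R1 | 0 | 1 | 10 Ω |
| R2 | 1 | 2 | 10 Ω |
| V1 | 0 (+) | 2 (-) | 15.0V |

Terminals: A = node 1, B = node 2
Nodal analysis, taking node 2 as the 0 V reference.
Source V1 fixes V_0 = 15 V.
KCL at each unknown node (sum of currents leaving = 0; resistances in Ω):
  Node 1: (V_1 - 15)/10 + (V_1 - 0)/10 = 0
Collecting terms: 0.2 × V_1 = 1.5  =>  V_1 = 7.5 V
I_R2 = (V_1 - V_2)/R2 = (7.5 - 0)/10 = 0.75 A
|I_R2| = 0.75 A

Final answer: |I_R2| = 0.75 A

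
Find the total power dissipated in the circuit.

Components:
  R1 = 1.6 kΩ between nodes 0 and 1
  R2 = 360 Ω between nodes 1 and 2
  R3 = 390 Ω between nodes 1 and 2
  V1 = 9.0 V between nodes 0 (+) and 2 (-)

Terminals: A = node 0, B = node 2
Nodal analysis, taking node 2 as the 0 V reference.
Source V1 fixes V_0 = 9 V.
KCL at each unknown node (sum of currents leaving = 0; resistances in Ω):
  Node 1: (V_1 - 9)/1600 + (V_1 - 0)/360 + (V_1 - 0)/390 = 0
Collecting terms: 0.005967 × V_1 = 0.005625  =>  V_1 = 0.9427 V
Power in each resistor, P = (ΔV)²/R:
  P_R1 = (9 - 0.9427)²/1600 = 0.04058 W
  P_R2 = (0.9427 - 0)²/360 = 0.002469 W
  P_R3 = (0.9427 - 0)²/390 = 0.002279 W
P_total = P_R1 + P_R2 + P_R3 = 0.04532 W

Final answer: 0.04532 W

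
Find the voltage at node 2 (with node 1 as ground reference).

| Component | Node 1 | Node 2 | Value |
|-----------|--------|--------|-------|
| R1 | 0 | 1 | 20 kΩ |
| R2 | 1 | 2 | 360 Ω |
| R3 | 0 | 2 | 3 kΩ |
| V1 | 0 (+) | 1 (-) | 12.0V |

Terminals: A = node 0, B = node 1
Nodal analysis, taking node 1 as the 0 V reference.
Source V1 fixes V_0 = 12 V.
KCL at each unknown node (sum of currents leaving = 0; resistances in Ω):
  Node 2: (V_2 - 0)/360 + (V_2 - 12)/3000 = 0
Collecting terms: 0.003111 × V_2 = 0.004  =>  V_2 = 1.286 V
The requested potential is V_2 = 1.286 V.

Final answer: V_2 = 1.286 V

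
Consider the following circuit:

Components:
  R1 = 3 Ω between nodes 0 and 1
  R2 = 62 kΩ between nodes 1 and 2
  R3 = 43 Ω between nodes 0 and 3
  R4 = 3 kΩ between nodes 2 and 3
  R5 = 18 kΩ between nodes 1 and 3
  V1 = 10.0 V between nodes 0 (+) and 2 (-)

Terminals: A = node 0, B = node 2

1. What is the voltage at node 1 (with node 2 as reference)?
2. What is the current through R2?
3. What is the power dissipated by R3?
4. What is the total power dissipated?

Nodal analysis, taking node 2 as the 0 V reference.
Source V1 fixes V_0 = 10 V.
KCL at each unknown node (sum of currents leaving = 0; resistances in Ω):
  Node 1: (V_1 - 10)/3 + (V_1 - 0)/62000 + (V_1 - V_3)/18000 = 0
  Node 3: (V_3 - 10)/43 + (V_3 - 0)/3000 + (V_3 - V_1)/18000 = 0
Collecting terms (coefficients in siemens):
  0.3334·V_1 - 0.00005556·V_3 = 3.333
  0.02364·V_3 - 0.00005556·V_1 = 0.2326
Determinant D = (0.3334)(0.02364) - (-0.00005556)(-0.00005556) = 0.007883
V_1 = [(3.333)(0.02364) - (-0.00005556)(0.2326)]/D = 9.999 V
V_3 = [(0.3334)(0.2326) - (3.333)(-0.00005556)]/D = 9.859 V
Part 1:
  Read off the nodal solution: V_1 = 9.999 V
Part 2:
  I_R2 = (V_1 - V_2)/R2 = (9.999 - 0)/62000 = 0.0001613 A
  Magnitude: I_R2 = 0.0001613 A
Part 3:
  I_R3 = (V_0 - V_3)/R3 = (10 - 9.859)/43 = 0.003279 A
  P_R3 = I_R3² × R3 = (0.003279)² × 43 = 0.0004622 W
Part 4:
  Power in each resistor, P = (ΔV)²/R:
    P_R1 = (10 - 9.999)²/3 = 0.00000008577 W
    P_R2 = (9.999 - 0)²/62000 = 0.001613 W
    P_R3 = (10 - 9.859)²/43 = 0.0004622 W
    P_R4 = (0 - 9.859)²/3000 = 0.0324 W
    P_R5 = (9.999 - 9.859)²/18000 = 0.000001096 W
  P_total = P_R1 + P_R2 + P_R3 + P_R4 + P_R5 = 0.03448 W

Final answers:
1. V_1 = 9.999 V
2. I_R2 = 0.0001613 A
3. P_R3 = 0.0004622 W
4. P_total = 0.03448 W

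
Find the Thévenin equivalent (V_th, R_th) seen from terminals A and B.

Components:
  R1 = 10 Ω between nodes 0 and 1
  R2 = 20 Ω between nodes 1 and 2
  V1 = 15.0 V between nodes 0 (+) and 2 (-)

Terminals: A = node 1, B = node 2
Step 1 — V_th is the open-circuit voltage V_A - V_B (nothing connected across the terminals).
Nodal analysis, taking node 2 as the 0 V reference.
Source V1 fixes V_0 = 15 V.
KCL at each unknown node (sum of currents leaving = 0; resistances in Ω):
  Node 1: (V_1 - 15)/10 + (V_1 - 0)/20 = 0
Collecting terms: 0.15 × V_1 = 1.5  =>  V_1 = 10 V
V_th = V_1 - V_2 = 10 - 0 = 10 V
Step 2 — R_th: zero the source — replace V1 by a short circuit (node 2 merges into node 0) — and find the resistance seen between A (node 1) and B (node 0).
Reduce the network between node 1 (A) and node 0 (B) by series/parallel combination:
  Rp1 = R1 ‖ R2 (parallel, both between nodes 0 and 1) = 1/(1/10 + 1/20) = 6.667 Ω
R_th = 6.667 Ω

Final answer: V_th = 10 V, R_th = 6.667 Ω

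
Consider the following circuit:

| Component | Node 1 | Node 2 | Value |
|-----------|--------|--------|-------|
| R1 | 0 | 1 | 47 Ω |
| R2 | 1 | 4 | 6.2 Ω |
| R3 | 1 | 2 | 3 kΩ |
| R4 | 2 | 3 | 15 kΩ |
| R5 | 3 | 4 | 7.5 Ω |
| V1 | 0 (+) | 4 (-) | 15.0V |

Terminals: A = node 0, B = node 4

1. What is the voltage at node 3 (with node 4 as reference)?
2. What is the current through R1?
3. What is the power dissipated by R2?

Nodal analysis, taking node 4 as the 0 V reference.
Source V1 fixes V_0 = 15 V.
KCL at each unknown node (sum of currents leaving = 0; resistances in Ω):
  Node 1: (V_1 - 15)/47 + (V_1 - 0)/6.2 + (V_1 - V_2)/3000 = 0
  Node 2: (V_2 - V_1)/3000 + (V_2 - V_3)/15000 = 0
  Node 3: (V_3 - V_2)/15000 + (V_3 - 0)/7.5 = 0
Collecting terms (coefficients in siemens):
  0.1829·V_1 - 0.0003333·V_2 = 0.3191
  0.0004·V_2 - 0.0003333·V_1 - 0.00006667·V_3 = 0
  0.1334·V_3 - 0.00006667·V_2 = 0
Solving these 3 simultaneous equations (Gaussian elimination) gives:
  V_1 = 1.748 V, V_2 = 1.456 V, V_3 = 0.0007279 V
Part 1:
  Read off the nodal solution: V_3 = 0.0007279 V
Part 2:
  I_R1 = (V_0 - V_1)/R1 = (15 - 1.748)/47 = 0.282 A
  Magnitude: I_R1 = 0.282 A
Part 3:
  I_R2 = (V_1 - V_4)/R2 = (1.748 - 0)/6.2 = 0.2819 A
  P_R2 = I_R2² × R2 = (0.2819)² × 6.2 = 0.4926 W

Final answers:
1. V_3 = 0.0007279 V
2. I_R1 = 0.282 A
3. P_R2 = 0.4926 W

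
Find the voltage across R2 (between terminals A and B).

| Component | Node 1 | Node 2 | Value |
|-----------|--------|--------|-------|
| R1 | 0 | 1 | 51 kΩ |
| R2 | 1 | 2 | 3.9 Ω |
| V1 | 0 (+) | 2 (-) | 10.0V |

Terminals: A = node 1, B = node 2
R1 and R2 are in series across V1 (node 0 → node 1 → node 2), and the output A–B is taken across R2, so this is a voltage divider.
Series current: I = V1/(R1 + R2) = 10/(51000 + 3.9) = 10/51000 = 0.0001961 A
V_R2 = I × R2 = V1 × R2/(R1 + R2) = 10 × 3.9/51000 = 0.0007646 V

Final answer: 0.0007646 V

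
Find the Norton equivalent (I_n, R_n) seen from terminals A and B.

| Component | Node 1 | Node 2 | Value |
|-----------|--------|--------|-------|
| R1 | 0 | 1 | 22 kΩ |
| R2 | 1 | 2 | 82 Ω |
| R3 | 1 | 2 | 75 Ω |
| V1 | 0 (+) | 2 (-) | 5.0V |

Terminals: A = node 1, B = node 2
Find the Thévenin equivalent first; then I_n = V_th/R_th and R_n = R_th.
Step 1 — V_th is the open-circuit voltage V_A - V_B (nothing connected across the terminals).
Nodal analysis, taking node 2 as the 0 V reference.
Source V1 fixes V_0 = 5 V.
KCL at each unknown node (sum of currents leaving = 0; resistances in Ω):
  Node 1: (V_1 - 5)/22000 + (V_1 - 0)/82 + (V_1 - 0)/75 = 0
Collecting terms: 0.02557 × V_1 = 0.0002273  =>  V_1 = 0.008887 V
V_th = V_1 - V_2 = 0.008887 - 0 = 0.008887 V
Step 2 — R_th: zero the source — replace V1 by a short circuit (node 2 merges into node 0) — and find the resistance seen between A (node 1) and B (node 0).
Reduce the network between node 1 (A) and node 0 (B) by series/parallel combination:
  Rp1 = R1 ‖ R2 ‖ R3 (parallel, all between nodes 0 and 1) = 1/(1/22000 + 1/82 + 1/75) = 39.1 Ω
R_th = 39.1 Ω
I_n = V_th/R_th = 0.008887/39.1 = 0.0002273 A, and R_n = R_th = 39.1 Ω

Final answer: I_n = 0.0002273 A, R_n = 39.1 Ω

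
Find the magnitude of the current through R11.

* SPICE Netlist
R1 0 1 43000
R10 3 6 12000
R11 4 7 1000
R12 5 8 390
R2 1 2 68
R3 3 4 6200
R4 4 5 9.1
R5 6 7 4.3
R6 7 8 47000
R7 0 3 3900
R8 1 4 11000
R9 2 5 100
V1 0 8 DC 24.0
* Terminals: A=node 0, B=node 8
Nodal analysis, taking node 8 as the 0 V reference.
Source V1 fixes V_0 = 24 V.
KCL at each unknown node (sum of currents leaving = 0; resistances in Ω):
  Node 1: (V_1 - 24)/43000 + (V_1 - V_2)/68 + (V_1 - V_4)/11000 = 0
  Node 2: (V_2 - V_1)/68 + (V_2 - V_5)/100 = 0
  Node 3: (V_3 - V_4)/6200 + (V_3 - 24)/3900 + (V_3 - V_6)/12000 = 0
  Node 4: (V_4 - V_3)/6200 + (V_4 - V_5)/9.1 + (V_4 - V_1)/11000 + (V_4 - V_7)/1000 = 0
  Node 5: (V_5 - V_4)/9.1 + (V_5 - V_2)/100 + (V_5 - 0)/390 = 0
  Node 6: (V_6 - V_7)/4.3 + (V_6 - V_3)/12000 = 0
  Node 7: (V_7 - V_6)/4.3 + (V_7 - 0)/47000 + (V_7 - V_4)/1000 = 0
Collecting terms (coefficients in siemens):
  0.01482·V_1 - 0.01471·V_2 - 0.00009091·V_4 = 0.0005581
  0.02471·V_2 - 0.01471·V_1 - 0.01·V_5 = 0
  0.000501·V_3 - 0.0001613·V_4 - 0.00008333·V_6 = 0.006154
  0.1111·V_4 - 0.00009091·V_1 - 0.0001613·V_3 - 0.1099·V_5 - 0.001·V_7 = 0
  0.1225·V_5 - 0.01·V_2 - 0.1099·V_4 = 0
  0.2326·V_6 - 0.00008333·V_3 - 0.2326·V_7 = 0
  0.2336·V_7 - 0.001·V_4 - 0.2326·V_6 = 0
Solving these 7 simultaneous equations (Gaussian elimination) gives:
  V_1 = 1.368 V, V_2 = 1.333 V, V_3 = 13.06 V, V_4 = 1.306 V
  V_5 = 1.281 V, V_6 = 2.172 V, V_7 = 2.168 V
I_R11 = (V_4 - V_7)/R11 = (1.306 - 2.168)/1000 = -0.0008616 A
|I_R11| = 0.0008616 A

Final answer: |I_R11| = 0.0008616 A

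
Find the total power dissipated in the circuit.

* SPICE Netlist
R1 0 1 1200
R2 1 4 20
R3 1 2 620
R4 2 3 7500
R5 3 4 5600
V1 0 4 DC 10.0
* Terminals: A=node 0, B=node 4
Nodal analysis, taking node 4 as the 0 V reference.
Source V1 fixes V_0 = 10 V.
KCL at each unknown node (sum of currents leaving = 0; resistances in Ω):
  Node 1: (V_1 - 10)/1200 + (V_1 - 0)/20 + (V_1 - V_2)/620 = 0
  Node 2: (V_2 - V_1)/620 + (V_2 - V_3)/7500 = 0
  Node 3: (V_3 - V_2)/7500 + (V_3 - 0)/5600 = 0
Collecting terms (coefficients in siemens):
  0.05245·V_1 - 0.001613·V_2 = 0.008333
  0.001746·V_2 - 0.001613·V_1 - 0.0001333·V_3 = 0
  0.0003119·V_3 - 0.0001333·V_2 = 0
Solving these 3 simultaneous equations (Gaussian elimination) gives:
  V_1 = 0.1637 V, V_2 = 0.1563 V, V_3 = 0.06682 V
Power in each resistor, P = (ΔV)²/R:
  P_R1 = (10 - 0.1637)²/1200 = 0.08063 W
  P_R2 = (0.1637 - 0)²/20 = 0.00134 W
  P_R3 = (0.1637 - 0.1563)²/620 = 0.00000008826 W
  P_R4 = (0.1563 - 0.06682)²/7500 = 0.000001068 W
  P_R5 = (0.06682 - 0)²/5600 = 0.0000007972 W
P_total = P_R1 + P_R2 + P_R3 + P_R4 + P_R5 = 0.08197 W

Final answer: 0.08197 W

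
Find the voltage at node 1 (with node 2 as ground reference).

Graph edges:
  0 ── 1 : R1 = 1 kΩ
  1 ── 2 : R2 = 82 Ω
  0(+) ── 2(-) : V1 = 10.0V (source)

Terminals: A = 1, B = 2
Nodal analysis, taking node 2 as the 0 V reference.
Source V1 fixes V_0 = 10 V.
KCL at each unknown node (sum of currents leaving = 0; resistances in Ω):
  Node 1: (V_1 - 10)/1000 + (V_1 - 0)/82 = 0
Collecting terms: 0.0132 × V_1 = 0.01  =>  V_1 = 0.7579 V
The requested potential is V_1 = 0.7579 V.

Final answer: V_1 = 0.7579 V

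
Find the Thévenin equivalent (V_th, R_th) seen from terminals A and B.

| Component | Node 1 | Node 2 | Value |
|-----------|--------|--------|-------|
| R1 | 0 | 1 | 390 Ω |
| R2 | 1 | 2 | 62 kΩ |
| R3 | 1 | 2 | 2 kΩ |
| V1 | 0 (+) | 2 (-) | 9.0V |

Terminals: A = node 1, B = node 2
Step 1 — V_th is the open-circuit voltage V_A - V_B (nothing connected across the terminals).
Nodal analysis, taking node 2 as the 0 V reference.
Source V1 fixes V_0 = 9 V.
KCL at each unknown node (sum of currents leaving = 0; resistances in Ω):
  Node 1: (V_1 - 9)/390 + (V_1 - 0)/62000 + (V_1 - 0)/2000 = 0
Collecting terms: 0.00308 × V_1 = 0.02308  =>  V_1 = 7.492 V
V_th = V_1 - V_2 = 7.492 - 0 = 7.492 V
Step 2 — R_th: zero the source — replace V1 by a short circuit (node 2 merges into node 0) — and find the resistance seen between A (node 1) and B (node 0).
Reduce the network between node 1 (A) and node 0 (B) by series/parallel combination:
  Rp1 = R1 ‖ R2 ‖ R3 (parallel, all between nodes 0 and 1) = 1/(1/390 + 1/62000 + 1/2000) = 324.7 Ω
R_th = 324.7 Ω

Final answer: V_th = 7.492 V, R_th = 324.7 Ω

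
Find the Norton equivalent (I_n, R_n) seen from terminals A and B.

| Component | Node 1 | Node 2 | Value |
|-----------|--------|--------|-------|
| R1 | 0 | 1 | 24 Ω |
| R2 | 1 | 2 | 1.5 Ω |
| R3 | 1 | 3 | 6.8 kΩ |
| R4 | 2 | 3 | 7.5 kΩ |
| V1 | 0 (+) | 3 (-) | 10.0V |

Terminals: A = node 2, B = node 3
Find the Thévenin equivalent first; then I_n = V_th/R_th and R_n = R_th.
Step 1 — V_th is the open-circuit voltage V_A - V_B (nothing connected across the terminals).
Nodal analysis, taking node 3 as the 0 V reference.
Source V1 fixes V_0 = 10 V.
KCL at each unknown node (sum of currents leaving = 0; resistances in Ω):
  Node 1: (V_1 - 10)/24 + (V_1 - V_2)/1.5 + (V_1 - 0)/6800 = 0
  Node 2: (V_2 - V_1)/1.5 + (V_2 - 0)/7500 = 0
Collecting terms (coefficients in siemens):
  0.7085·V_1 - 0.6667·V_2 = 0.4167
  0.6668·V_2 - 0.6667·V_1 = 0
Determinant D = (0.7085)(0.6668) - (-0.6667)(-0.6667) = 0.02797
V_1 = [(0.4167)(0.6668) - (-0.6667)(0)]/D = 9.933 V
V_2 = [(0.7085)(0) - (0.4167)(-0.6667)]/D = 9.931 V
V_th = V_2 - V_3 = 9.931 - 0 = 9.931 V
Step 2 — R_th: zero the source — replace V1 by a short circuit (node 3 merges into node 0) — and find the resistance seen between A (node 2) and B (node 0).
Reduce the network between node 2 (A) and node 0 (B) by series/parallel combination:
  Rp1 = R1 ‖ R3 (parallel, both between nodes 0 and 1) = 1/(1/24 + 1/6800) = 23.92 Ω
  Rs1 = R2 + Rp1 (series, joined only at node 1) = 1.5 + 23.92 = 25.42 Ω
  Rp2 = R4 ‖ Rs1 (parallel, both between nodes 0 and 2) = 1/(1/7500 + 1/25.42) = 25.33 Ω
R_th = 25.33 Ω
I_n = V_th/R_th = 9.931/25.33 = 0.3921 A, and R_n = R_th = 25.33 Ω

Final answer: I_n = 0.3921 A, R_n = 25.33 Ω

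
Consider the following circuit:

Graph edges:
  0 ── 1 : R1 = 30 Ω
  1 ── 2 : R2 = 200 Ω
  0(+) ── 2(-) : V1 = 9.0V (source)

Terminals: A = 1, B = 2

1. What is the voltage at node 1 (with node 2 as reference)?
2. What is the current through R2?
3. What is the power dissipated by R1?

Nodal analysis, taking node 2 as the 0 V reference.
Source V1 fixes V_0 = 9 V.
KCL at each unknown node (sum of currents leaving = 0; resistances in Ω):
  Node 1: (V_1 - 9)/30 + (V_1 - 0)/200 = 0
Collecting terms: 0.03833 × V_1 = 0.3  =>  V_1 = 7.826 V
Part 1:
  Read off the nodal solution: V_1 = 7.826 V
Part 2:
  I_R2 = (V_1 - V_2)/R2 = (7.826 - 0)/200 = 0.03913 A
  Magnitude: I_R2 = 0.03913 A
Part 3:
  I_R1 = (V_0 - V_1)/R1 = (9 - 7.826)/30 = 0.03913 A
  P_R1 = I_R1² × R1 = (0.03913)² × 30 = 0.04594 W

Final answers:
1. V_1 = 7.826 V
2. I_R2 = 0.03913 A
3. P_R1 = 0.04594 W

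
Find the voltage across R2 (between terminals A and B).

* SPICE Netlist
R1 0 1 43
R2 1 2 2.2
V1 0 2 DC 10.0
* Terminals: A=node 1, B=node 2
R1 and R2 are in series across V1 (node 0 → node 1 → node 2), and the output A–B is taken across R2, so this is a voltage divider.
Series current: I = V1/(R1 + R2) = 10/(43 + 2.2) = 10/45.2 = 0.2212 A
V_R2 = I × R2 = V1 × R2/(R1 + R2) = 10 × 2.2/45.2 = 0.4867 V

Final answer: 0.4867 V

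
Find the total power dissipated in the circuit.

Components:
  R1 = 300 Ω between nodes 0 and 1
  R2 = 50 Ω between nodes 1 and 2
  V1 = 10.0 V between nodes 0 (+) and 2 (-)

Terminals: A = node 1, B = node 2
Nodal analysis, taking node 2 as the 0 V reference.
Source V1 fixes V_0 = 10 V.
KCL at each unknown node (sum of currents leaving = 0; resistances in Ω):
  Node 1: (V_1 - 10)/300 + (V_1 - 0)/50 = 0
Collecting terms: 0.02333 × V_1 = 0.03333  =>  V_1 = 1.429 V
Power in each resistor, P = (ΔV)²/R:
  P_R1 = (10 - 1.429)²/300 = 0.2449 W
  P_R2 = (1.429 - 0)²/50 = 0.04082 W
P_total = P_R1 + P_R2 = 0.2857 W

Final answer: 0.2857 W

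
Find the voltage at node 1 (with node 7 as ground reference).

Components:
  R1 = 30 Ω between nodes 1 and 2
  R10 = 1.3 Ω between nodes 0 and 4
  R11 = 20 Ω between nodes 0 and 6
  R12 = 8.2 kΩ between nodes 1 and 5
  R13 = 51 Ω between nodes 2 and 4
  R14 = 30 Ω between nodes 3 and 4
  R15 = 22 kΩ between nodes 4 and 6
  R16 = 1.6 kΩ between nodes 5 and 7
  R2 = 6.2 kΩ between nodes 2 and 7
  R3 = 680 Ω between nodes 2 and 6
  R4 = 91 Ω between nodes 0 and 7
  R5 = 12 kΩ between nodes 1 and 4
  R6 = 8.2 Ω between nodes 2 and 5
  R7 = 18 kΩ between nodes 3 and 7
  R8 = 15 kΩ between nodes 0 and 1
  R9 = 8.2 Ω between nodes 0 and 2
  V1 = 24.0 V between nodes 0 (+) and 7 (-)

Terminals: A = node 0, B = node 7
Nodal analysis, taking node 7 as the 0 V reference.
Source V1 fixes V_0 = 24 V.
KCL at each unknown node (sum of currents leaving = 0; resistances in Ω):
  Node 1: (V_1 - V_2)/30 + (V_1 - V_4)/12000 + (V_1 - 24)/15000 + (V_1 - V_5)/8200 = 0
  Node 2: (V_2 - V_1)/30 + (V_2 - 0)/6200 + (V_2 - V_6)/680 + (V_2 - V_5)/8.2 + (V_2 - 24)/8.2 + (V_2 - V_4)/51 = 0
  Node 3: (V_3 - 0)/18000 + (V_3 - V_4)/30 = 0
  Node 4: (V_4 - V_1)/12000 + (V_4 - 24)/1.3 + (V_4 - V_2)/51 + (V_4 - V_3)/30 + (V_4 - V_6)/22000 = 0
  Node 5: (V_5 - V_2)/8.2 + (V_5 - V_1)/8200 + (V_5 - 0)/1600 = 0
  Node 6: (V_6 - V_2)/680 + (V_6 - 24)/20 + (V_6 - V_4)/22000 = 0
Collecting terms (coefficients in siemens):
  0.03361·V_1 - 0.03333·V_2 - 0.00008333·V_4 - 0.000122·V_5 = 0.0016
  0.2985·V_2 - 0.03333·V_1 - 0.01961·V_4 - 0.122·V_5 - 0.001471·V_6 = 2.927
  0.03339·V_3 - 0.03333·V_4 = 0
  0.8223·V_4 - 0.00008333·V_1 - 0.01961·V_2 - 0.03333·V_3 - 0.00004545·V_6 = 18.46
  0.1227·V_5 - 0.000122·V_1 - 0.122·V_2 = 0
  0.05152·V_6 - 0.001471·V_2 - 0.00004545·V_4 = 1.2
Solving these 6 simultaneous equations (Gaussian elimination) gives:
  V_1 = 23.87 V, V_2 = 23.87 V, V_3 = 23.96 V, V_4 = 24 V
  V_5 = 23.75 V, V_6 = 24 V
The requested potential is V_1 = 23.87 V.

Final answer: V_1 = 23.87 V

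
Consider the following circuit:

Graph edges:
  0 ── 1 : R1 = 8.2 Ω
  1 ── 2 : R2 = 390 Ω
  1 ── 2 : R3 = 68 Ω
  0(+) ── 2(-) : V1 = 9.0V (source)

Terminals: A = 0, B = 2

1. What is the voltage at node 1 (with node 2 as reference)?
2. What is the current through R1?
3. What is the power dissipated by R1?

Nodal analysis, taking node 2 as the 0 V reference.
Source V1 fixes V_0 = 9 V.
KCL at each unknown node (sum of currents leaving = 0; resistances in Ω):
  Node 1: (V_1 - 9)/8.2 + (V_1 - 0)/390 + (V_1 - 0)/68 = 0
Collecting terms: 0.1392 × V_1 = 1.098  =>  V_1 = 7.884 V
Part 1:
  Read off the nodal solution: V_1 = 7.884 V
Part 2:
  I_R1 = (V_0 - V_1)/R1 = (9 - 7.884)/8.2 = 0.1361 A
  Magnitude: I_R1 = 0.1361 A
Part 3:
  I_R1 = (V_0 - V_1)/R1 = (9 - 7.884)/8.2 = 0.1361 A
  P_R1 = I_R1² × R1 = (0.1361)² × 8.2 = 0.152 W

Final answers:
1. V_1 = 7.884 V
2. I_R1 = 0.1361 A
3. P_R1 = 0.152 W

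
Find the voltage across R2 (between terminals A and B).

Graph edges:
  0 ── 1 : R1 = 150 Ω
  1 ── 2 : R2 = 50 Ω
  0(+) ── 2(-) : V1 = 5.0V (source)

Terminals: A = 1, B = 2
R1 and R2 are in series across V1 (node 0 → node 1 → node 2), and the output A–B is taken across R2, so this is a voltage divider.
Series current: I = V1/(R1 + R2) = 5/(150 + 50) = 5/200 = 0.025 A
V_R2 = I × R2 = V1 × R2/(R1 + R2) = 5 × 50/200 = 1.25 V

Final answer: 1.25 V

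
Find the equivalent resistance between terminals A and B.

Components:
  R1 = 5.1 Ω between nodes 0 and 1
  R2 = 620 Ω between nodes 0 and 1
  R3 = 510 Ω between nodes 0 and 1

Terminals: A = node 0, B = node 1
Reduce the network between node 0 (A) and node 1 (B) by series/parallel combination:
  Rp1 = R1 ‖ R2 ‖ R3 (parallel, all between nodes 0 and 1) = 1/(1/5.1 + 1/620 + 1/510) = 5.009 Ω
R_eq = 5.009 Ω

Final answer: 5.009 Ω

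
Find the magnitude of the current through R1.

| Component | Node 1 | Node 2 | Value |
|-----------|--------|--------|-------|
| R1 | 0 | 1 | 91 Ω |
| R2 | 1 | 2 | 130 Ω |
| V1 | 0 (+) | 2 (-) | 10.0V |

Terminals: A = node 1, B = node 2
Nodal analysis, taking node 2 as the 0 V reference.
Source V1 fixes V_0 = 10 V.
KCL at each unknown node (sum of currents leaving = 0; resistances in Ω):
  Node 1: (V_1 - 10)/91 + (V_1 - 0)/130 = 0
Collecting terms: 0.01868 × V_1 = 0.1099  =>  V_1 = 5.882 V
I_R1 = (V_0 - V_1)/R1 = (10 - 5.882)/91 = 0.04525 A
|I_R1| = 0.04525 A

Final answer: |I_R1| = 0.04525 A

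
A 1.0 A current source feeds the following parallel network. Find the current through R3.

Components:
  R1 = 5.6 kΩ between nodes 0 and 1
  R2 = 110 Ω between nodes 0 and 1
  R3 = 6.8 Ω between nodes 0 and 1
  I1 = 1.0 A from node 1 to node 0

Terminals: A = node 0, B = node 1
All resistors sit directly between nodes 0 and 1, so they are in parallel and share one voltage V; the full source current 1 A splits among them.
1/R_par = 1/5600 + 1/110 + 1/6.8 = 0.1563 S  =>  R_par = 6.397 Ω
V = I × R_par = 1 × 6.397 = 6.397 V
I_R3 = V/R3 = 6.397/6.8 = 0.9407 A

Final answer: 0.9407 A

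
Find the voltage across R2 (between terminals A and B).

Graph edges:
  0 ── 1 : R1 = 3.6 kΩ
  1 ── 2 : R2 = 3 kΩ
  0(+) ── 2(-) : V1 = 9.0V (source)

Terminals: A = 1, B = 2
R1 and R2 are in series across V1 (node 0 → node 1 → node 2), and the output A–B is taken across R2, so this is a voltage divider.
Series current: I = V1/(R1 + R2) = 9/(3600 + 3000) = 9/6600 = 0.001364 A
V_R2 = I × R2 = V1 × R2/(R1 + R2) = 9 × 3000/6600 = 4.091 V

Final answer: 4.091 V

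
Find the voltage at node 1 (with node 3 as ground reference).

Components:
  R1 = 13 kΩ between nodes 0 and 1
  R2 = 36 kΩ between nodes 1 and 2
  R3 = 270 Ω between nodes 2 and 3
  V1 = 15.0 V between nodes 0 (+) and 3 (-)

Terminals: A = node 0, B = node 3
Nodal analysis, taking node 3 as the 0 V reference.
Source V1 fixes V_0 = 15 V.
KCL at each unknown node (sum of currents leaving = 0; resistances in Ω):
  Node 1: (V_1 - 15)/13000 + (V_1 - V_2)/36000 = 0
  Node 2: (V_2 - V_1)/36000 + (V_2 - 0)/270 = 0
Collecting terms (coefficients in siemens):
  0.0001047·V_1 - 0.00002778·V_2 = 0.001154
  0.003731·V_2 - 0.00002778·V_1 = 0
Determinant D = (0.0001047)(0.003731) - (-0.00002778)(-0.00002778) = 0.0000003899
V_1 = [(0.001154)(0.003731) - (-0.00002778)(0)]/D = 11.04 V
V_2 = [(0.0001047)(0) - (0.001154)(-0.00002778)]/D = 0.0822 V
The requested potential is V_1 = 11.04 V.

Final answer: V_1 = 11.04 V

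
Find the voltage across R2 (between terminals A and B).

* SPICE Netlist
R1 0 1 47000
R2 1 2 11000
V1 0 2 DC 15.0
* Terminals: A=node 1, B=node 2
R1 and R2 are in series across V1 (node 0 → node 1 → node 2), and the output A–B is taken across R2, so this is a voltage divider.
Series current: I = V1/(R1 + R2) = 15/(47000 + 11000) = 15/58000 = 0.0002586 A
V_R2 = I × R2 = V1 × R2/(R1 + R2) = 15 × 11000/58000 = 2.845 V

Final answer: 2.845 V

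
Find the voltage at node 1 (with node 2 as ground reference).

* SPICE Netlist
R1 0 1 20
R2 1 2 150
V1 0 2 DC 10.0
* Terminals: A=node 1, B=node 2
Nodal analysis, taking node 2 as the 0 V reference.
Source V1 fixes V_0 = 10 V.
KCL at each unknown node (sum of currents leaving = 0; resistances in Ω):
  Node 1: (V_1 - 10)/20 + (V_1 - 0)/150 = 0
Collecting terms: 0.05667 × V_1 = 0.5  =>  V_1 = 8.824 V
The requested potential is V_1 = 8.824 V.

Final answer: V_1 = 8.824 V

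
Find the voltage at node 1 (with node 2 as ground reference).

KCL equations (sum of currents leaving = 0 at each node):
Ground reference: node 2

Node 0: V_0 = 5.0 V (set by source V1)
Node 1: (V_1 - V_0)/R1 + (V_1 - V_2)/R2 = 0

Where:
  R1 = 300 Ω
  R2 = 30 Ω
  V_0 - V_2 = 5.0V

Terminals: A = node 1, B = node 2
Nodal analysis, taking node 2 as the 0 V reference.
Source V1 fixes V_0 = 5 V.
KCL at each unknown node (sum of currents leaving = 0; resistances in Ω):
  Node 1: (V_1 - 5)/300 + (V_1 - 0)/30 = 0
Collecting terms: 0.03667 × V_1 = 0.01667  =>  V_1 = 0.4545 V
The requested potential is V_1 = 0.4545 V.

Final answer: V_1 = 0.4545 V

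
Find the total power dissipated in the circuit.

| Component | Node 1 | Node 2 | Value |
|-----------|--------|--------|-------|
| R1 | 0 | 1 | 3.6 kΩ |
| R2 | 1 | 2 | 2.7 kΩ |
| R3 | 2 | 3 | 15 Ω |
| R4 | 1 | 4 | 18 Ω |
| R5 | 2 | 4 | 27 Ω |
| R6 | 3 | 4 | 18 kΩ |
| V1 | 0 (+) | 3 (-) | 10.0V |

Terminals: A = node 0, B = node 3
Nodal analysis, taking node 3 as the 0 V reference.
Source V1 fixes V_0 = 10 V.
KCL at each unknown node (sum of currents leaving = 0; resistances in Ω):
  Node 1: (V_1 - 10)/3600 + (V_1 - V_2)/2700 + (V_1 - V_4)/18 = 0
  Node 2: (V_2 - V_1)/2700 + (V_2 - 0)/15 + (V_2 - V_4)/27 = 0
  Node 4: (V_4 - V_1)/18 + (V_4 - V_2)/27 + (V_4 - 0)/18000 = 0
Collecting terms (coefficients in siemens):
  0.0562·V_1 - 0.0003704·V_2 - 0.05556·V_4 = 0.002778
  0.1041·V_2 - 0.0003704·V_1 - 0.03704·V_4 = 0
  0.09265·V_4 - 0.05556·V_1 - 0.03704·V_2 = 0
Solving these 3 simultaneous equations (Gaussian elimination) gives:
  V_1 = 0.1617 V, V_2 = 0.0409 V, V_4 = 0.1133 V
Power in each resistor, P = (ΔV)²/R:
  P_R1 = (10 - 0.1617)²/3600 = 0.02689 W
  P_R2 = (0.1617 - 0.0409)²/2700 = 0.000005404 W
  P_R3 = (0.0409 - 0)²/15 = 0.0001115 W
  P_R4 = (0.1617 - 0.1133)²/18 = 0.0001301 W
  P_R5 = (0.0409 - 0.1133)²/27 = 0.0001942 W
  P_R6 = (0 - 0.1133)²/18000 = 0.0000007133 W
P_total = P_R1 + P_R2 + P_R3 + P_R4 + P_R5 + P_R6 = 0.02733 W

Final answer: 0.02733 W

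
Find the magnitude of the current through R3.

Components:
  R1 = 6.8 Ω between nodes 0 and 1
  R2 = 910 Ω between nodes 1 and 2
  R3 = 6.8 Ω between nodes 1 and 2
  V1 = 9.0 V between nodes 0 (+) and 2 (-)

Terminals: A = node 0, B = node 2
Nodal analysis, taking node 2 as the 0 V reference.
Source V1 fixes V_0 = 9 V.
KCL at each unknown node (sum of currents leaving = 0; resistances in Ω):
  Node 1: (V_1 - 9)/6.8 + (V_1 - 0)/910 + (V_1 - 0)/6.8 = 0
Collecting terms: 0.2952 × V_1 = 1.324  =>  V_1 = 4.483 V
I_R3 = (V_1 - V_2)/R3 = (4.483 - 0)/6.8 = 0.6593 A
|I_R3| = 0.6593 A

Final answer: |I_R3| = 0.6593 A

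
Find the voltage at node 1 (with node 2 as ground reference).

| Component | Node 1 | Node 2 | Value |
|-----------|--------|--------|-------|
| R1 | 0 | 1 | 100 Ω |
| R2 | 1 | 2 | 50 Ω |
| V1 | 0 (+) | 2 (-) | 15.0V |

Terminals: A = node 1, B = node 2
Nodal analysis, taking node 2 as the 0 V reference.
Source V1 fixes V_0 = 15 V.
KCL at each unknown node (sum of currents leaving = 0; resistances in Ω):
  Node 1: (V_1 - 15)/100 + (V_1 - 0)/50 = 0
Collecting terms: 0.03 × V_1 = 0.15  =>  V_1 = 5 V
The requested potential is V_1 = 5 V.

Final answer: V_1 = 5 V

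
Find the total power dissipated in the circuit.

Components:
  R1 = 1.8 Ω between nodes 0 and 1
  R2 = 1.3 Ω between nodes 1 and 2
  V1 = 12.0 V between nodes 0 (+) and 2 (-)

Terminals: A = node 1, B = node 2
Nodal analysis, taking node 2 as the 0 V reference.
Source V1 fixes V_0 = 12 V.
KCL at each unknown node (sum of currents leaving = 0; resistances in Ω):
  Node 1: (V_1 - 12)/1.8 + (V_1 - 0)/1.3 = 0
Collecting terms: 1.325 × V_1 = 6.667  =>  V_1 = 5.032 V
Power in each resistor, P = (ΔV)²/R:
  P_R1 = (12 - 5.032)²/1.8 = 26.97 W
  P_R2 = (5.032 - 0)²/1.3 = 19.48 W
P_total = P_R1 + P_R2 = 46.45 W

Final answer: 46.45 W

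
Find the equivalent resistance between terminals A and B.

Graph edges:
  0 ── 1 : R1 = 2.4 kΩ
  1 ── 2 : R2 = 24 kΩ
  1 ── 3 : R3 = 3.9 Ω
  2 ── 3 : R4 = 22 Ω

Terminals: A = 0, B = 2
Reduce the network between node 0 (A) and node 2 (B) by series/parallel combination:
  Rs1 = R3 + R4 (series, joined only at node 3) = 3.9 + 22 = 25.9 Ω
  Rp1 = R2 ‖ Rs1 (parallel, both between nodes 1 and 2) = 1/(1/24000 + 1/25.9) = 25.87 Ω
  Rs2 = R1 + Rp1 (series, joined only at node 1) = 2400 + 25.87 = 2426 Ω
R_eq = 2.426 kΩ

Final answer: 2.426 kΩ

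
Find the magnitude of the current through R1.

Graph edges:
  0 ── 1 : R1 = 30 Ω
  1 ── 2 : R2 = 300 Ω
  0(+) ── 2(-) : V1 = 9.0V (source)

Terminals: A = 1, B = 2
Nodal analysis, taking node 2 as the 0 V reference.
Source V1 fixes V_0 = 9 V.
KCL at each unknown node (sum of currents leaving = 0; resistances in Ω):
  Node 1: (V_1 - 9)/30 + (V_1 - 0)/300 = 0
Collecting terms: 0.03667 × V_1 = 0.3  =>  V_1 = 8.182 V
I_R1 = (V_0 - V_1)/R1 = (9 - 8.182)/30 = 0.02727 A
|I_R1| = 0.02727 A

Final answer: |I_R1| = 0.02727 A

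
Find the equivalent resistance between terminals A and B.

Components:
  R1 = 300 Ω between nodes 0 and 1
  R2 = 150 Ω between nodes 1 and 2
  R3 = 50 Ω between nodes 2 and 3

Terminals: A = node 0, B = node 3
Reduce the network between node 0 (A) and node 3 (B) by series/parallel combination:
  Rs1 = R1 + R2 (series, joined only at node 1) = 300 + 150 = 450 Ω
  Rs2 = R3 + Rs1 (series, joined only at node 2) = 50 + 450 = 500 Ω
R_eq = 500 Ω

Final answer: 500 Ω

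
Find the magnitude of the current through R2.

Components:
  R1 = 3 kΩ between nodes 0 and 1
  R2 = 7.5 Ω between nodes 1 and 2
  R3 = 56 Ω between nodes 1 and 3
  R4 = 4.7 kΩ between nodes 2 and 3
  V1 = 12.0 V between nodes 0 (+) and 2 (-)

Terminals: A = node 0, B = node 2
Nodal analysis, taking node 2 as the 0 V reference.
Source V1 fixes V_0 = 12 V.
KCL at each unknown node (sum of currents leaving = 0; resistances in Ω):
  Node 1: (V_1 - 12)/3000 + (V_1 - 0)/7.5 + (V_1 - V_3)/56 = 0
  Node 3: (V_3 - V_1)/56 + (V_3 - 0)/4700 = 0
Collecting terms (coefficients in siemens):
  0.1515·V_1 - 0.01786·V_3 = 0.004
  0.01807·V_3 - 0.01786·V_1 = 0
Determinant D = (0.1515)(0.01807) - (-0.01786)(-0.01786) = 0.002419
V_1 = [(0.004)(0.01807) - (-0.01786)(0)]/D = 0.02988 V
V_3 = [(0.1515)(0) - (0.004)(-0.01786)]/D = 0.02953 V
I_R2 = (V_1 - V_2)/R2 = (0.02988 - 0)/7.5 = 0.003984 A
|I_R2| = 0.003984 A

Final answer: |I_R2| = 0.003984 A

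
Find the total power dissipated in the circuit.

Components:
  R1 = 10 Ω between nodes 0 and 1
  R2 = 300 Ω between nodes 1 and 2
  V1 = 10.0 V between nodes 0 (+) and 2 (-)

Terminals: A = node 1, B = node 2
Nodal analysis, taking node 2 as the 0 V reference.
Source V1 fixes V_0 = 10 V.
KCL at each unknown node (sum of currents leaving = 0; resistances in Ω):
  Node 1: (V_1 - 10)/10 + (V_1 - 0)/300 = 0
Collecting terms: 0.1033 × V_1 = 1  =>  V_1 = 9.677 V
Power in each resistor, P = (ΔV)²/R:
  P_R1 = (10 - 9.677)²/10 = 0.01041 W
  P_R2 = (9.677 - 0)²/300 = 0.3122 W
P_total = P_R1 + P_R2 = 0.3226 W

Final answer: 0.3226 W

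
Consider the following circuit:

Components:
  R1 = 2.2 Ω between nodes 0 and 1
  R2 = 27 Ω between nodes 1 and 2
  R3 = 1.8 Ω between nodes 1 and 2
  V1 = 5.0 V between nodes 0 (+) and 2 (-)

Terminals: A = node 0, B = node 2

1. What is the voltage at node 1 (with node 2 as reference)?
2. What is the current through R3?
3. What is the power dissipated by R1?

Nodal analysis, taking node 2 as the 0 V reference.
Source V1 fixes V_0 = 5 V.
KCL at each unknown node (sum of currents leaving = 0; resistances in Ω):
  Node 1: (V_1 - 5)/2.2 + (V_1 - 0)/27 + (V_1 - 0)/1.8 = 0
Collecting terms: 1.047 × V_1 = 2.273  =>  V_1 = 2.17 V
Part 1:
  Read off the nodal solution: V_1 = 2.17 V
Part 2:
  I_R3 = (V_1 - V_2)/R3 = (2.17 - 0)/1.8 = 1.206 A
  Magnitude: I_R3 = 1.206 A
Part 3:
  I_R1 = (V_0 - V_1)/R1 = (5 - 2.17)/2.2 = 1.286 A
  P_R1 = I_R1² × R1 = (1.286)² × 2.2 = 3.639 W

Final answers:
1. V_1 = 2.17 V
2. I_R3 = 1.206 A
3. P_R1 = 3.639 W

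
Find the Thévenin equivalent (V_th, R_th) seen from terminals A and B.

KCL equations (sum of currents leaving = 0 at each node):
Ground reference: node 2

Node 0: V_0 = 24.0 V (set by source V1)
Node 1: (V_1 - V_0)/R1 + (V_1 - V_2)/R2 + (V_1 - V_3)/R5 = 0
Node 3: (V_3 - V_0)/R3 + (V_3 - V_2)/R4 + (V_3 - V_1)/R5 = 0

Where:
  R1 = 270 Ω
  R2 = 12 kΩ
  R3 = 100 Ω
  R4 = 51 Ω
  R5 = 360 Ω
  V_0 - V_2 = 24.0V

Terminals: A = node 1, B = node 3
Step 1 — V_th is the open-circuit voltage V_A - V_B (nothing connected across the terminals).
Nodal analysis, taking node 2 as the 0 V reference.
Source V1 fixes V_0 = 24 V.
KCL at each unknown node (sum of currents leaving = 0; resistances in Ω):
  Node 1: (V_1 - 24)/270 + (V_1 - 0)/12000 + (V_1 - V_3)/360 = 0
  Node 3: (V_3 - 24)/100 + (V_3 - 0)/51 + (V_3 - V_1)/360 = 0
Collecting terms (coefficients in siemens):
  0.006565·V_1 - 0.002778·V_3 = 0.08889
  0.03239·V_3 - 0.002778·V_1 = 0.24
Determinant D = (0.006565)(0.03239) - (-0.002778)(-0.002778) = 0.0002049
V_1 = [(0.08889)(0.03239) - (-0.002778)(0.24)]/D = 17.3 V
V_3 = [(0.006565)(0.24) - (0.08889)(-0.002778)]/D = 8.895 V
V_th = V_1 - V_3 = 17.3 - 8.895 = 8.409 V
Step 2 — R_th: zero the source — replace V1 by a short circuit (node 2 merges into node 0) — and find the resistance seen between A (node 1) and B (node 3).
Reduce the network between node 1 (A) and node 3 (B) by series/parallel combination:
  Rp1 = R1 ‖ R2 (parallel, both between nodes 0 and 1) = 1/(1/270 + 1/12000) = 264.1 Ω
  Rp2 = R3 ‖ R4 (parallel, both between nodes 0 and 3) = 1/(1/100 + 1/51) = 33.77 Ω
  Rs1 = Rp1 + Rp2 (series, joined only at node 0) = 264.1 + 33.77 = 297.8 Ω
  Rp3 = R5 ‖ Rs1 (parallel, both between nodes 1 and 3) = 1/(1/360 + 1/297.8) = 163 Ω
R_th = 163 Ω

Final answer: V_th = 8.409 V, R_th = 163 Ω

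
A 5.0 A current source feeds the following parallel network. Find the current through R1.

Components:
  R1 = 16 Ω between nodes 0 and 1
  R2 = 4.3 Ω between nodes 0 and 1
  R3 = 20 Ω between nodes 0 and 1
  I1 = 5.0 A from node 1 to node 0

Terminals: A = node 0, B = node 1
All resistors sit directly between nodes 0 and 1, so they are in parallel and share one voltage V; the full source current 5 A splits among them.
1/R_par = 1/16 + 1/4.3 + 1/20 = 0.3451 S  =>  R_par = 2.898 Ω
V = I × R_par = 5 × 2.898 = 14.49 V
I_R1 = V/R1 = 14.49/16 = 0.9056 A

Final answer: 0.9056 A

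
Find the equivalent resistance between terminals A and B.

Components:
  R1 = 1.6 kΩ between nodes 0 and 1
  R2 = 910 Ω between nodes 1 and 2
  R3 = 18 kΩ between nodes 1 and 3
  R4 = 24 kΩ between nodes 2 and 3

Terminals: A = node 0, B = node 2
Reduce the network between node 0 (A) and node 2 (B) by series/parallel combination:
  Rs1 = R3 + R4 (series, joined only at node 3) = 18000 + 24000 = 42000 Ω
  Rp1 = R2 ‖ Rs1 (parallel, both between nodes 1 and 2) = 1/(1/910 + 1/42000) = 890.7 Ω
  Rs2 = R1 + Rp1 (series, joined only at node 1) = 1600 + 890.7 = 2491 Ω
R_eq = 2.491 kΩ

Final answer: 2.491 kΩ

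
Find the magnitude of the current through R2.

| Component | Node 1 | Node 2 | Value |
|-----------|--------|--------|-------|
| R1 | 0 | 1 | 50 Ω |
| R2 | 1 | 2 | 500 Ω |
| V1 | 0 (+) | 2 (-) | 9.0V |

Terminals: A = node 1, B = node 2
Nodal analysis, taking node 2 as the 0 V reference.
Source V1 fixes V_0 = 9 V.
KCL at each unknown node (sum of currents leaving = 0; resistances in Ω):
  Node 1: (V_1 - 9)/50 + (V_1 - 0)/500 = 0
Collecting terms: 0.022 × V_1 = 0.18  =>  V_1 = 8.182 V
I_R2 = (V_1 - V_2)/R2 = (8.182 - 0)/500 = 0.01636 A
|I_R2| = 0.01636 A

Final answer: |I_R2| = 0.01636 A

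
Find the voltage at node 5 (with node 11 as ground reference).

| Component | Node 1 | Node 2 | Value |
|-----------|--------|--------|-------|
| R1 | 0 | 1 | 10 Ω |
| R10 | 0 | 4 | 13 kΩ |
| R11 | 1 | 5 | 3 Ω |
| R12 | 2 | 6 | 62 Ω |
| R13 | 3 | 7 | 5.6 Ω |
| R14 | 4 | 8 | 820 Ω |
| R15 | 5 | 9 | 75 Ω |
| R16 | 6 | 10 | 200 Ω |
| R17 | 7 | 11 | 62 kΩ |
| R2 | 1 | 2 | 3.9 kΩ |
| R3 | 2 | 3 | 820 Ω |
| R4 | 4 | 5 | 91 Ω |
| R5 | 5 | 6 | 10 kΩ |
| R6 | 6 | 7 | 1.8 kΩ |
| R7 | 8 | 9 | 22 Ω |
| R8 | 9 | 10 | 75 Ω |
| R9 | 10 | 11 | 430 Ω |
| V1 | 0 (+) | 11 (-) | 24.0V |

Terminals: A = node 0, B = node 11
Nodal analysis, taking node 11 as the 0 V reference.
Source V1 fixes V_0 = 24 V.
KCL at each unknown node (sum of currents leaving = 0; resistances in Ω):
  Node 1: (V_1 - 24)/10 + (V_1 - V_2)/3900 + (V_1 - V_5)/3 = 0
  Node 2: (V_2 - V_1)/3900 + (V_2 - V_3)/820 + (V_2 - V_6)/62 = 0
  Node 3: (V_3 - V_2)/820 + (V_3 - V_7)/5.6 = 0
  Node 4: (V_4 - V_5)/91 + (V_4 - 24)/13000 + (V_4 - V_8)/820 = 0
  Node 5: (V_5 - V_4)/91 + (V_5 - V_6)/10000 + (V_5 - V_1)/3 + (V_5 - V_9)/75 = 0
  Node 6: (V_6 - V_5)/10000 + (V_6 - V_7)/1800 + (V_6 - V_2)/62 + (V_6 - V_10)/200 = 0
  Node 7: (V_7 - V_6)/1800 + (V_7 - V_3)/5.6 + (V_7 - 0)/62000 = 0
  Node 8: (V_8 - V_9)/22 + (V_8 - V_4)/820 = 0
  Node 9: (V_9 - V_8)/22 + (V_9 - V_10)/75 + (V_9 - V_5)/75 = 0
  Node 10: (V_10 - V_9)/75 + (V_10 - 0)/430 + (V_10 - V_6)/200 = 0
Collecting terms (coefficients in siemens):
  0.4336·V_1 - 0.0002564·V_2 - 0.3333·V_5 = 2.4
  0.0176·V_2 - 0.0002564·V_1 - 0.00122·V_3 - 0.01613·V_6 = 0
  0.1798·V_3 - 0.00122·V_2 - 0.1786·V_7 = 0
  0.01229·V_4 - 0.01099·V_5 - 0.00122·V_8 = 0.001846
  0.3578·V_5 - 0.3333·V_1 - 0.01099·V_4 - 0.0001·V_6 - 0.01333·V_9 = 0
  0.02178·V_6 - 0.01613·V_2 - 0.0001·V_5 - 0.0005556·V_7 - 0.005·V_10 = 0
  0.1791·V_7 - 0.1786·V_3 - 0.0005556·V_6 = 0
  0.04667·V_8 - 0.00122·V_4 - 0.04545·V_9 = 0
  0.07212·V_9 - 0.01333·V_5 - 0.04545·V_8 - 0.01333·V_10 = 0
  0.02066·V_10 - 0.005·V_6 - 0.01333·V_9 = 0
Solving these 10 simultaneous equations (Gaussian elimination) gives:
  V_1 = 23.59 V, V_2 = 18.14 V, V_3 = 17.96 V, V_4 = 23.2 V
  V_5 = 23.46 V, V_6 = 18.07 V, V_7 = 17.96 V, V_8 = 20.78 V
  V_9 = 20.71 V, V_10 = 17.74 V
The requested potential is V_5 = 23.46 V.

Final answer: V_5 = 23.46 V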